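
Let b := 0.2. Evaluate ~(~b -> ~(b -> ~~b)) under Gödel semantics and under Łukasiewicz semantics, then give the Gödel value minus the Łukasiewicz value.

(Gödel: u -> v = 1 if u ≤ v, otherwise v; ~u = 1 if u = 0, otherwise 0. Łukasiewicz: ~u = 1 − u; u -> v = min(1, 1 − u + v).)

-0.80

Gödel evaluation:
  ~b: Gödel ¬ of 0.2 = 0 (operand ≠ 0)
  ~b: Gödel ¬ of 0.2 = 0 (operand ≠ 0)
  ~~b: Gödel ¬ of 0 = 1 (operand is 0)
  (b -> ~~b): 0.2 ≤ 1, so result = 1
  ~(b -> ~~b): Gödel ¬ of 1 = 0 (operand ≠ 0)
  (~b -> ~(b -> ~~b)): 0 ≤ 0, so result = 1
  ~(~b -> ~(b -> ~~b)): Gödel ¬ of 1 = 0 (operand ≠ 0)
  Gödel value = 0
Łukasiewicz evaluation:
  ~b: Łukasiewicz ¬ gives 1 − 0.2 = 0.8
  ~b: Łukasiewicz ¬ gives 1 − 0.2 = 0.8
  ~~b: Łukasiewicz ¬ gives 1 − 0.8 = 0.2
  (b -> ~~b): min(1, 1 − 0.2 + 0.2) = 1
  ~(b -> ~~b): Łukasiewicz ¬ gives 1 − 1 = 0
  (~b -> ~(b -> ~~b)): min(1, 1 − 0.8 + 0) = 0.2
  ~(~b -> ~(b -> ~~b)): Łukasiewicz ¬ gives 1 − 0.2 = 0.8
  Łukasiewicz value = 0.8
Difference: 0 − 0.8 = -0.80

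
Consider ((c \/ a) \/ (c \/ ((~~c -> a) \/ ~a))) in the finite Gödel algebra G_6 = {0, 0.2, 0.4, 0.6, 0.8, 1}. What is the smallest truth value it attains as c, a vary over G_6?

The minimum is attained at c = 0.2, a = 0.2:
  (c \/ a) = max(0.2, 0.2) = 0.2
  ~c: Gödel ¬ of 0.2 = 0 (operand ≠ 0)
  ~~c: Gödel ¬ of 0 = 1 (operand is 0)
  (~~c -> a): 1 > 0.2, so result = 0.2
  ~a: Gödel ¬ of 0.2 = 0 (operand ≠ 0)
  ((~~c -> a) \/ ~a) = max(0.2, 0) = 0.2
  (c \/ ((~~c -> a) \/ ~a)) = max(0.2, 0.2) = 0.2
  ((c \/ a) \/ (c \/ ((~~c -> a) \/ ~a))) = max(0.2, 0.2) = 0.2
Checking all 36 assignments confirms none give a value below 0.20.

0.20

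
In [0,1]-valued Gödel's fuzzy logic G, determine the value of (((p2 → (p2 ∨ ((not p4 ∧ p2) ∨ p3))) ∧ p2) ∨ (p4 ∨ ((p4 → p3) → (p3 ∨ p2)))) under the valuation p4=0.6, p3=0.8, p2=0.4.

0.80

not p4: Gödel ¬ of 0.6 = 0 (operand ≠ 0)
(not p4 ∧ p2) = min(0, 0.4) = 0
((not p4 ∧ p2) ∨ p3) = max(0, 0.8) = 0.8
(p2 ∨ ((not p4 ∧ p2) ∨ p3)) = max(0.4, 0.8) = 0.8
(p2 → (p2 ∨ ((not p4 ∧ p2) ∨ p3))): 0.4 ≤ 0.8, so result = 1
((p2 → (p2 ∨ ((not p4 ∧ p2) ∨ p3))) ∧ p2) = min(1, 0.4) = 0.4
(p4 → p3): 0.6 ≤ 0.8, so result = 1
(p3 ∨ p2) = max(0.8, 0.4) = 0.8
((p4 → p3) → (p3 ∨ p2)): 1 > 0.8, so result = 0.8
(p4 ∨ ((p4 → p3) → (p3 ∨ p2))) = max(0.6, 0.8) = 0.8
(((p2 → (p2 ∨ ((not p4 ∧ p2) ∨ p3))) ∧ p2) ∨ (p4 ∨ ((p4 → p3) → (p3 ∨ p2)))) = max(0.4, 0.8) = 0.8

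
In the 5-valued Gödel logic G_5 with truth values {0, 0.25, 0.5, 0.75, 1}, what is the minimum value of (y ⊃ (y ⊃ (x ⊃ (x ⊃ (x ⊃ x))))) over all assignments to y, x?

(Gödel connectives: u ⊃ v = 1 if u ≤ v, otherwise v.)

Every assignment gives 1. For instance at y = 0, x = 0:
  (x ⊃ x): 0 ≤ 0, so result = 1
  (x ⊃ (x ⊃ x)): 0 ≤ 1, so result = 1
  (x ⊃ (x ⊃ (x ⊃ x))): 0 ≤ 1, so result = 1
  (y ⊃ (x ⊃ (x ⊃ (x ⊃ x)))): 0 ≤ 1, so result = 1
  (y ⊃ (y ⊃ (x ⊃ (x ⊃ (x ⊃ x))))): 0 ≤ 1, so result = 1
All 25 assignments give value 1 — the formula is a G_5-tautology.

1.00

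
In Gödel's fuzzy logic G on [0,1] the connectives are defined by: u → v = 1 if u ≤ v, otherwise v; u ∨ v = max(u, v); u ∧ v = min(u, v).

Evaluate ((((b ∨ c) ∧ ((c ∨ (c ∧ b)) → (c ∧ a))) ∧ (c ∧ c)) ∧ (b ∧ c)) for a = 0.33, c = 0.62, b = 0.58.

0.33

(b ∨ c) = max(0.58, 0.62) = 0.62
(c ∧ b) = min(0.62, 0.58) = 0.58
(c ∨ (c ∧ b)) = max(0.62, 0.58) = 0.62
(c ∧ a) = min(0.62, 0.33) = 0.33
((c ∨ (c ∧ b)) → (c ∧ a)): 0.62 > 0.33, so result = 0.33
((b ∨ c) ∧ ((c ∨ (c ∧ b)) → (c ∧ a))) = min(0.62, 0.33) = 0.33
(c ∧ c) = min(0.62, 0.62) = 0.62
(((b ∨ c) ∧ ((c ∨ (c ∧ b)) → (c ∧ a))) ∧ (c ∧ c)) = min(0.33, 0.62) = 0.33
(b ∧ c) = min(0.58, 0.62) = 0.58
((((b ∨ c) ∧ ((c ∨ (c ∧ b)) → (c ∧ a))) ∧ (c ∧ c)) ∧ (b ∧ c)) = min(0.33, 0.58) = 0.33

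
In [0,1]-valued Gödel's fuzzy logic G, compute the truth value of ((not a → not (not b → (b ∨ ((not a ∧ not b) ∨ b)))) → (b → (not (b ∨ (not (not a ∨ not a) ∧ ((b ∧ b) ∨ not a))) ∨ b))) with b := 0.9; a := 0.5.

not a: Gödel ¬ of 0.5 = 0 (operand ≠ 0)
not b: Gödel ¬ of 0.9 = 0 (operand ≠ 0)
not a: Gödel ¬ of 0.5 = 0 (operand ≠ 0)
not b: Gödel ¬ of 0.9 = 0 (operand ≠ 0)
(not a ∧ not b) = min(0, 0) = 0
((not a ∧ not b) ∨ b) = max(0, 0.9) = 0.9
(b ∨ ((not a ∧ not b) ∨ b)) = max(0.9, 0.9) = 0.9
(not b → (b ∨ ((not a ∧ not b) ∨ b))): 0 ≤ 0.9, so result = 1
not (not b → (b ∨ ((not a ∧ not b) ∨ b))): Gödel ¬ of 1 = 0 (operand ≠ 0)
(not a → not (not b → (b ∨ ((not a ∧ not b) ∨ b)))): 0 ≤ 0, so result = 1
not a: Gödel ¬ of 0.5 = 0 (operand ≠ 0)
not a: Gödel ¬ of 0.5 = 0 (operand ≠ 0)
(not a ∨ not a) = max(0, 0) = 0
not (not a ∨ not a): Gödel ¬ of 0 = 1 (operand is 0)
(b ∧ b) = min(0.9, 0.9) = 0.9
not a: Gödel ¬ of 0.5 = 0 (operand ≠ 0)
((b ∧ b) ∨ not a) = max(0.9, 0) = 0.9
(not (not a ∨ not a) ∧ ((b ∧ b) ∨ not a)) = min(1, 0.9) = 0.9
(b ∨ (not (not a ∨ not a) ∧ ((b ∧ b) ∨ not a))) = max(0.9, 0.9) = 0.9
not (b ∨ (not (not a ∨ not a) ∧ ((b ∧ b) ∨ not a))): Gödel ¬ of 0.9 = 0 (operand ≠ 0)
(not (b ∨ (not (not a ∨ not a) ∧ ((b ∧ b) ∨ not a))) ∨ b) = max(0, 0.9) = 0.9
(b → (not (b ∨ (not (not a ∨ not a) ∧ ((b ∧ b) ∨ not a))) ∨ b)): 0.9 ≤ 0.9, so result = 1
((not a → not (not b → (b ∨ ((not a ∧ not b) ∨ b)))) → (b → (not (b ∨ (not (not a ∨ not a) ∧ ((b ∧ b) ∨ not a))) ∨ b))): 1 ≤ 1, so result = 1

1.00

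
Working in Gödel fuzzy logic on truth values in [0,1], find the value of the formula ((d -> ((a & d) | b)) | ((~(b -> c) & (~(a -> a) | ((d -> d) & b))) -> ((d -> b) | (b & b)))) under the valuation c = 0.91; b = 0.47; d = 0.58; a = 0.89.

(a & d) = min(0.89, 0.58) = 0.58
((a & d) | b) = max(0.58, 0.47) = 0.58
(d -> ((a & d) | b)): 0.58 ≤ 0.58, so result = 1
(b -> c): 0.47 ≤ 0.91, so result = 1
~(b -> c): Gödel ¬ of 1 = 0 (operand ≠ 0)
(a -> a): 0.89 ≤ 0.89, so result = 1
~(a -> a): Gödel ¬ of 1 = 0 (operand ≠ 0)
(d -> d): 0.58 ≤ 0.58, so result = 1
((d -> d) & b) = min(1, 0.47) = 0.47
(~(a -> a) | ((d -> d) & b)) = max(0, 0.47) = 0.47
(~(b -> c) & (~(a -> a) | ((d -> d) & b))) = min(0, 0.47) = 0
(d -> b): 0.58 > 0.47, so result = 0.47
(b & b) = min(0.47, 0.47) = 0.47
((d -> b) | (b & b)) = max(0.47, 0.47) = 0.47
((~(b -> c) & (~(a -> a) | ((d -> d) & b))) -> ((d -> b) | (b & b))): 0 ≤ 0.47, so result = 1
((d -> ((a & d) | b)) | ((~(b -> c) & (~(a -> a) | ((d -> d) & b))) -> ((d -> b) | (b & b)))) = max(1, 1) = 1

1.00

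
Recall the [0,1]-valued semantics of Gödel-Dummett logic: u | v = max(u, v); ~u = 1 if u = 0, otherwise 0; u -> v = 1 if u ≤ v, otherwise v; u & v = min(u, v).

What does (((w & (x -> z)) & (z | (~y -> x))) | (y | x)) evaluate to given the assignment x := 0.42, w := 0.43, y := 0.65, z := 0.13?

0.65

(x -> z): 0.42 > 0.13, so result = 0.13
(w & (x -> z)) = min(0.43, 0.13) = 0.13
~y: Gödel ¬ of 0.65 = 0 (operand ≠ 0)
(~y -> x): 0 ≤ 0.42, so result = 1
(z | (~y -> x)) = max(0.13, 1) = 1
((w & (x -> z)) & (z | (~y -> x))) = min(0.13, 1) = 0.13
(y | x) = max(0.65, 0.42) = 0.65
(((w & (x -> z)) & (z | (~y -> x))) | (y | x)) = max(0.13, 0.65) = 0.65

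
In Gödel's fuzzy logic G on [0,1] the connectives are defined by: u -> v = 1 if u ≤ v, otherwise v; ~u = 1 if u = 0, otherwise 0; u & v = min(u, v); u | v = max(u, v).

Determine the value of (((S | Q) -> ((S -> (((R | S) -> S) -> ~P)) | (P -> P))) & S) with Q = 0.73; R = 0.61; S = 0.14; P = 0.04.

(S | Q) = max(0.14, 0.73) = 0.73
(R | S) = max(0.61, 0.14) = 0.61
((R | S) -> S): 0.61 > 0.14, so result = 0.14
~P: Gödel ¬ of 0.04 = 0 (operand ≠ 0)
(((R | S) -> S) -> ~P): 0.14 > 0, so result = 0
(S -> (((R | S) -> S) -> ~P)): 0.14 > 0, so result = 0
(P -> P): 0.04 ≤ 0.04, so result = 1
((S -> (((R | S) -> S) -> ~P)) | (P -> P)) = max(0, 1) = 1
((S | Q) -> ((S -> (((R | S) -> S) -> ~P)) | (P -> P))): 0.73 ≤ 1, so result = 1
(((S | Q) -> ((S -> (((R | S) -> S) -> ~P)) | (P -> P))) & S) = min(1, 0.14) = 0.14

0.14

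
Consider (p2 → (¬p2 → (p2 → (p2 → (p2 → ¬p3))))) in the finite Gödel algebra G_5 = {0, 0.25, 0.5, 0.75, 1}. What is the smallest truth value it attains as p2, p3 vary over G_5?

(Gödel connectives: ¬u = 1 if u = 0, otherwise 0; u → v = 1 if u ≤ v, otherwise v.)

Every assignment gives 1. For instance at p2 = 0, p3 = 0:
  ¬p2: Gödel ¬ of 0 = 1 (operand is 0)
  ¬p3: Gödel ¬ of 0 = 1 (operand is 0)
  (p2 → ¬p3): 0 ≤ 1, so result = 1
  (p2 → (p2 → ¬p3)): 0 ≤ 1, so result = 1
  (p2 → (p2 → (p2 → ¬p3))): 0 ≤ 1, so result = 1
  (¬p2 → (p2 → (p2 → (p2 → ¬p3)))): 1 ≤ 1, so result = 1
  (p2 → (¬p2 → (p2 → (p2 → (p2 → ¬p3))))): 0 ≤ 1, so result = 1
All 25 assignments give value 1 — the formula is a G_5-tautology.

1.00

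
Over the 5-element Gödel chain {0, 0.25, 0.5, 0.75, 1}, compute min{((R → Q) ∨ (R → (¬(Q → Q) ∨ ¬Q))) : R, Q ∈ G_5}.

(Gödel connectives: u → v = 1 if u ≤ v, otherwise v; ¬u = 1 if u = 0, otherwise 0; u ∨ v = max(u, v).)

The minimum is attained at R = 0.5, Q = 0.25:
  (R → Q): 0.5 > 0.25, so result = 0.25
  (Q → Q): 0.25 ≤ 0.25, so result = 1
  ¬(Q → Q): Gödel ¬ of 1 = 0 (operand ≠ 0)
  ¬Q: Gödel ¬ of 0.25 = 0 (operand ≠ 0)
  (¬(Q → Q) ∨ ¬Q) = max(0, 0) = 0
  (R → (¬(Q → Q) ∨ ¬Q)): 0.5 > 0, so result = 0
  ((R → Q) ∨ (R → (¬(Q → Q) ∨ ¬Q))) = max(0.25, 0) = 0.25
Checking all 25 assignments confirms none give a value below 0.25.

0.25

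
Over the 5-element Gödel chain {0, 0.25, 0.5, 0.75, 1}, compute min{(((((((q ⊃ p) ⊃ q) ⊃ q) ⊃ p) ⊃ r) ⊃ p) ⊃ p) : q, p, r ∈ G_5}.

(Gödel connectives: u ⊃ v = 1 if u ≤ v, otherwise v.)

The minimum is attained at q = 0, p = 0.25, r = 0:
  (q ⊃ p): 0 ≤ 0.25, so result = 1
  ((q ⊃ p) ⊃ q): 1 > 0, so result = 0
  (((q ⊃ p) ⊃ q) ⊃ q): 0 ≤ 0, so result = 1
  ((((q ⊃ p) ⊃ q) ⊃ q) ⊃ p): 1 > 0.25, so result = 0.25
  (((((q ⊃ p) ⊃ q) ⊃ q) ⊃ p) ⊃ r): 0.25 > 0, so result = 0
  ((((((q ⊃ p) ⊃ q) ⊃ q) ⊃ p) ⊃ r) ⊃ p): 0 ≤ 0.25, so result = 1
  (((((((q ⊃ p) ⊃ q) ⊃ q) ⊃ p) ⊃ r) ⊃ p) ⊃ p): 1 > 0.25, so result = 0.25
Checking all 125 assignments confirms none give a value below 0.25.

0.25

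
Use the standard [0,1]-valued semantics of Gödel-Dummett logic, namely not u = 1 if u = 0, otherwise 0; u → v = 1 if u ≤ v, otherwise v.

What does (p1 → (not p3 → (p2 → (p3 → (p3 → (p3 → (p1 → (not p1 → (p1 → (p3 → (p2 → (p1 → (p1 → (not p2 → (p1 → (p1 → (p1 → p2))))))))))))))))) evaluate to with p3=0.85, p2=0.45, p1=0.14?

1.00

not p3: Gödel ¬ of 0.85 = 0 (operand ≠ 0)
not p1: Gödel ¬ of 0.14 = 0 (operand ≠ 0)
not p2: Gödel ¬ of 0.45 = 0 (operand ≠ 0)
(p1 → p2): 0.14 ≤ 0.45, so result = 1
(p1 → (p1 → p2)): 0.14 ≤ 1, so result = 1
(p1 → (p1 → (p1 → p2))): 0.14 ≤ 1, so result = 1
(not p2 → (p1 → (p1 → (p1 → p2)))): 0 ≤ 1, so result = 1
(p1 → (not p2 → (p1 → (p1 → (p1 → p2))))): 0.14 ≤ 1, so result = 1
(p1 → (p1 → (not p2 → (p1 → (p1 → (p1 → p2)))))): 0.14 ≤ 1, so result = 1
(p2 → (p1 → (p1 → (not p2 → (p1 → (p1 → (p1 → p2))))))): 0.45 ≤ 1, so result = 1
(p3 → (p2 → (p1 → (p1 → (not p2 → (p1 → (p1 → (p1 → p2)))))))): 0.85 ≤ 1, so result = 1
(p1 → (p3 → (p2 → (p1 → (p1 → (not p2 → (p1 → (p1 → (p1 → p2))))))))): 0.14 ≤ 1, so result = 1
(not p1 → (p1 → (p3 → (p2 → (p1 → (p1 → (not p2 → (p1 → (p1 → (p1 → p2)))))))))): 0 ≤ 1, so result = 1
(p1 → (not p1 → (p1 → (p3 → (p2 → (p1 → (p1 → (not p2 → (p1 → (p1 → (p1 → p2))))))))))): 0.14 ≤ 1, so result = 1
(p3 → (p1 → (not p1 → (p1 → (p3 → (p2 → (p1 → (p1 → (not p2 → (p1 → (p1 → (p1 → p2)))))))))))): 0.85 ≤ 1, so result = 1
(p3 → (p3 → (p1 → (not p1 → (p1 → (p3 → (p2 → (p1 → (p1 → (not p2 → (p1 → (p1 → (p1 → p2))))))))))))): 0.85 ≤ 1, so result = 1
(p3 → (p3 → (p3 → (p1 → (not p1 → (p1 → (p3 → (p2 → (p1 → (p1 → (not p2 → (p1 → (p1 → (p1 → p2)))))))))))))): 0.85 ≤ 1, so result = 1
(p2 → (p3 → (p3 → (p3 → (p1 → (not p1 → (p1 → (p3 → (p2 → (p1 → (p1 → (not p2 → (p1 → (p1 → (p1 → p2))))))))))))))): 0.45 ≤ 1, so result = 1
(not p3 → (p2 → (p3 → (p3 → (p3 → (p1 → (not p1 → (p1 → (p3 → (p2 → (p1 → (p1 → (not p2 → (p1 → (p1 → (p1 → p2)))))))))))))))): 0 ≤ 1, so result = 1
(p1 → (not p3 → (p2 → (p3 → (p3 → (p3 → (p1 → (not p1 → (p1 → (p3 → (p2 → (p1 → (p1 → (not p2 → (p1 → (p1 → (p1 → p2))))))))))))))))): 0.14 ≤ 1, so result = 1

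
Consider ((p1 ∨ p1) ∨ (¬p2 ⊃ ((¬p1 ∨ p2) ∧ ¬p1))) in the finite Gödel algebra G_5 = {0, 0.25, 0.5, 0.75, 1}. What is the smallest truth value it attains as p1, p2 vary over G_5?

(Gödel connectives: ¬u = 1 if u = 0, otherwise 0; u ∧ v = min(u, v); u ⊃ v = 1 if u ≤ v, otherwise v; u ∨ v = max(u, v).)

0.25

The minimum is attained at p1 = 0.25, p2 = 0:
  (p1 ∨ p1) = max(0.25, 0.25) = 0.25
  ¬p2: Gödel ¬ of 0 = 1 (operand is 0)
  ¬p1: Gödel ¬ of 0.25 = 0 (operand ≠ 0)
  (¬p1 ∨ p2) = max(0, 0) = 0
  ¬p1: Gödel ¬ of 0.25 = 0 (operand ≠ 0)
  ((¬p1 ∨ p2) ∧ ¬p1) = min(0, 0) = 0
  (¬p2 ⊃ ((¬p1 ∨ p2) ∧ ¬p1)): 1 > 0, so result = 0
  ((p1 ∨ p1) ∨ (¬p2 ⊃ ((¬p1 ∨ p2) ∧ ¬p1))) = max(0.25, 0) = 0.25
Checking all 25 assignments confirms none give a value below 0.25.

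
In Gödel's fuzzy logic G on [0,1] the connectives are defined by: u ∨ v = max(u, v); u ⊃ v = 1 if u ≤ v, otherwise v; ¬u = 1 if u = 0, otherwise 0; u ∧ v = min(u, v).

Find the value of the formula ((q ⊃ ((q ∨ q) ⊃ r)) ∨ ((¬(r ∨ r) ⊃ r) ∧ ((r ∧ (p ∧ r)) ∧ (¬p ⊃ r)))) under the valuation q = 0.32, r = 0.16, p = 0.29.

0.16

(q ∨ q) = max(0.32, 0.32) = 0.32
((q ∨ q) ⊃ r): 0.32 > 0.16, so result = 0.16
(q ⊃ ((q ∨ q) ⊃ r)): 0.32 > 0.16, so result = 0.16
(r ∨ r) = max(0.16, 0.16) = 0.16
¬(r ∨ r): Gödel ¬ of 0.16 = 0 (operand ≠ 0)
(¬(r ∨ r) ⊃ r): 0 ≤ 0.16, so result = 1
(p ∧ r) = min(0.29, 0.16) = 0.16
(r ∧ (p ∧ r)) = min(0.16, 0.16) = 0.16
¬p: Gödel ¬ of 0.29 = 0 (operand ≠ 0)
(¬p ⊃ r): 0 ≤ 0.16, so result = 1
((r ∧ (p ∧ r)) ∧ (¬p ⊃ r)) = min(0.16, 1) = 0.16
((¬(r ∨ r) ⊃ r) ∧ ((r ∧ (p ∧ r)) ∧ (¬p ⊃ r))) = min(1, 0.16) = 0.16
((q ⊃ ((q ∨ q) ⊃ r)) ∨ ((¬(r ∨ r) ⊃ r) ∧ ((r ∧ (p ∧ r)) ∧ (¬p ⊃ r)))) = max(0.16, 0.16) = 0.16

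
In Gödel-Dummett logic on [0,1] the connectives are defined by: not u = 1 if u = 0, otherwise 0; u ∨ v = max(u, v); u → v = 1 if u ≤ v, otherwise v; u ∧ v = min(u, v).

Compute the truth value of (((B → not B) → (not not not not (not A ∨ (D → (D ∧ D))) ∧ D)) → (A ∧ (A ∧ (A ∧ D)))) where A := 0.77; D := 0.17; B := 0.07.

not B: Gödel ¬ of 0.07 = 0 (operand ≠ 0)
(B → not B): 0.07 > 0, so result = 0
not A: Gödel ¬ of 0.77 = 0 (operand ≠ 0)
(D ∧ D) = min(0.17, 0.17) = 0.17
(D → (D ∧ D)): 0.17 ≤ 0.17, so result = 1
(not A ∨ (D → (D ∧ D))) = max(0, 1) = 1
not (not A ∨ (D → (D ∧ D))): Gödel ¬ of 1 = 0 (operand ≠ 0)
not not (not A ∨ (D → (D ∧ D))): Gödel ¬ of 0 = 1 (operand is 0)
not not not (not A ∨ (D → (D ∧ D))): Gödel ¬ of 1 = 0 (operand ≠ 0)
not not not not (not A ∨ (D → (D ∧ D))): Gödel ¬ of 0 = 1 (operand is 0)
(not not not not (not A ∨ (D → (D ∧ D))) ∧ D) = min(1, 0.17) = 0.17
((B → not B) → (not not not not (not A ∨ (D → (D ∧ D))) ∧ D)): 0 ≤ 0.17, so result = 1
(A ∧ D) = min(0.77, 0.17) = 0.17
(A ∧ (A ∧ D)) = min(0.77, 0.17) = 0.17
(A ∧ (A ∧ (A ∧ D))) = min(0.77, 0.17) = 0.17
(((B → not B) → (not not not not (not A ∨ (D → (D ∧ D))) ∧ D)) → (A ∧ (A ∧ (A ∧ D)))): 1 > 0.17, so result = 0.17

0.17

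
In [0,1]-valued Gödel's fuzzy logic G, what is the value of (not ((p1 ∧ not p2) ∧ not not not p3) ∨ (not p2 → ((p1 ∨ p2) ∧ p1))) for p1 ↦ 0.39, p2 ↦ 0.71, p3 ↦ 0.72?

1.00

not p2: Gödel ¬ of 0.71 = 0 (operand ≠ 0)
(p1 ∧ not p2) = min(0.39, 0) = 0
not p3: Gödel ¬ of 0.72 = 0 (operand ≠ 0)
not not p3: Gödel ¬ of 0 = 1 (operand is 0)
not not not p3: Gödel ¬ of 1 = 0 (operand ≠ 0)
((p1 ∧ not p2) ∧ not not not p3) = min(0, 0) = 0
not ((p1 ∧ not p2) ∧ not not not p3): Gödel ¬ of 0 = 1 (operand is 0)
not p2: Gödel ¬ of 0.71 = 0 (operand ≠ 0)
(p1 ∨ p2) = max(0.39, 0.71) = 0.71
((p1 ∨ p2) ∧ p1) = min(0.71, 0.39) = 0.39
(not p2 → ((p1 ∨ p2) ∧ p1)): 0 ≤ 0.39, so result = 1
(not ((p1 ∧ not p2) ∧ not not not p3) ∨ (not p2 → ((p1 ∨ p2) ∧ p1))) = max(1, 1) = 1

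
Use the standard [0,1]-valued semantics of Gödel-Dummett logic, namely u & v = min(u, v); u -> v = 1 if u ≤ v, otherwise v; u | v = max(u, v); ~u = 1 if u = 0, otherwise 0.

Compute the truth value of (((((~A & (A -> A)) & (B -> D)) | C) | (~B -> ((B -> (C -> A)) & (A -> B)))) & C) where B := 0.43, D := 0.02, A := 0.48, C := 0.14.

0.14

~A: Gödel ¬ of 0.48 = 0 (operand ≠ 0)
(A -> A): 0.48 ≤ 0.48, so result = 1
(~A & (A -> A)) = min(0, 1) = 0
(B -> D): 0.43 > 0.02, so result = 0.02
((~A & (A -> A)) & (B -> D)) = min(0, 0.02) = 0
(((~A & (A -> A)) & (B -> D)) | C) = max(0, 0.14) = 0.14
~B: Gödel ¬ of 0.43 = 0 (operand ≠ 0)
(C -> A): 0.14 ≤ 0.48, so result = 1
(B -> (C -> A)): 0.43 ≤ 1, so result = 1
(A -> B): 0.48 > 0.43, so result = 0.43
((B -> (C -> A)) & (A -> B)) = min(1, 0.43) = 0.43
(~B -> ((B -> (C -> A)) & (A -> B))): 0 ≤ 0.43, so result = 1
((((~A & (A -> A)) & (B -> D)) | C) | (~B -> ((B -> (C -> A)) & (A -> B)))) = max(0.14, 1) = 1
(((((~A & (A -> A)) & (B -> D)) | C) | (~B -> ((B -> (C -> A)) & (A -> B)))) & C) = min(1, 0.14) = 0.14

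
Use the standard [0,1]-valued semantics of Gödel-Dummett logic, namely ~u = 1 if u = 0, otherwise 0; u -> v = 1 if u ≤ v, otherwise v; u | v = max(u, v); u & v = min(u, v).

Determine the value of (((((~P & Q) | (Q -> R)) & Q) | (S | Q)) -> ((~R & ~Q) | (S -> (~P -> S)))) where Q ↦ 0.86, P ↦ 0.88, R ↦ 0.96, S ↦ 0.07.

~P: Gödel ¬ of 0.88 = 0 (operand ≠ 0)
(~P & Q) = min(0, 0.86) = 0
(Q -> R): 0.86 ≤ 0.96, so result = 1
((~P & Q) | (Q -> R)) = max(0, 1) = 1
(((~P & Q) | (Q -> R)) & Q) = min(1, 0.86) = 0.86
(S | Q) = max(0.07, 0.86) = 0.86
((((~P & Q) | (Q -> R)) & Q) | (S | Q)) = max(0.86, 0.86) = 0.86
~R: Gödel ¬ of 0.96 = 0 (operand ≠ 0)
~Q: Gödel ¬ of 0.86 = 0 (operand ≠ 0)
(~R & ~Q) = min(0, 0) = 0
~P: Gödel ¬ of 0.88 = 0 (operand ≠ 0)
(~P -> S): 0 ≤ 0.07, so result = 1
(S -> (~P -> S)): 0.07 ≤ 1, so result = 1
((~R & ~Q) | (S -> (~P -> S))) = max(0, 1) = 1
(((((~P & Q) | (Q -> R)) & Q) | (S | Q)) -> ((~R & ~Q) | (S -> (~P -> S)))): 0.86 ≤ 1, so result = 1

1.00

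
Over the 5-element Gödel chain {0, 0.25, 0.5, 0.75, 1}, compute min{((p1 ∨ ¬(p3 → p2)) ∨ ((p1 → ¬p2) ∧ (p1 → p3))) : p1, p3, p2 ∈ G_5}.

0.25

The minimum is attained at p1 = 0.25, p3 = 0, p2 = 0:
  (p3 → p2): 0 ≤ 0, so result = 1
  ¬(p3 → p2): Gödel ¬ of 1 = 0 (operand ≠ 0)
  (p1 ∨ ¬(p3 → p2)) = max(0.25, 0) = 0.25
  ¬p2: Gödel ¬ of 0 = 1 (operand is 0)
  (p1 → ¬p2): 0.25 ≤ 1, so result = 1
  (p1 → p3): 0.25 > 0, so result = 0
  ((p1 → ¬p2) ∧ (p1 → p3)) = min(1, 0) = 0
  ((p1 ∨ ¬(p3 → p2)) ∨ ((p1 → ¬p2) ∧ (p1 → p3))) = max(0.25, 0) = 0.25
Checking all 125 assignments confirms none give a value below 0.25.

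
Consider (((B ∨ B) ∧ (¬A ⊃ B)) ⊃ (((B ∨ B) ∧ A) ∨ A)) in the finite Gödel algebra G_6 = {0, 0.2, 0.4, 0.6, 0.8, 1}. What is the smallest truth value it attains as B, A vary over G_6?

0.00

The minimum is attained at B = 0.2, A = 0:
  (B ∨ B) = max(0.2, 0.2) = 0.2
  ¬A: Gödel ¬ of 0 = 1 (operand is 0)
  (¬A ⊃ B): 1 > 0.2, so result = 0.2
  ((B ∨ B) ∧ (¬A ⊃ B)) = min(0.2, 0.2) = 0.2
  (B ∨ B) = max(0.2, 0.2) = 0.2
  ((B ∨ B) ∧ A) = min(0.2, 0) = 0
  (((B ∨ B) ∧ A) ∨ A) = max(0, 0) = 0
  (((B ∨ B) ∧ (¬A ⊃ B)) ⊃ (((B ∨ B) ∧ A) ∨ A)): 0.2 > 0, so result = 0
Checking all 36 assignments confirms none give a value below 0.00.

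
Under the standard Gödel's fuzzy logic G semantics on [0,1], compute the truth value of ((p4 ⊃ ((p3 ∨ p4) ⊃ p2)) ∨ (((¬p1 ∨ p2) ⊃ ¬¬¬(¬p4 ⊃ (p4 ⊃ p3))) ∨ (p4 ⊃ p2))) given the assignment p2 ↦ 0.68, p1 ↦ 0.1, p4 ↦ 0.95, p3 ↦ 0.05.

0.68

(p3 ∨ p4) = max(0.05, 0.95) = 0.95
((p3 ∨ p4) ⊃ p2): 0.95 > 0.68, so result = 0.68
(p4 ⊃ ((p3 ∨ p4) ⊃ p2)): 0.95 > 0.68, so result = 0.68
¬p1: Gödel ¬ of 0.1 = 0 (operand ≠ 0)
(¬p1 ∨ p2) = max(0, 0.68) = 0.68
¬p4: Gödel ¬ of 0.95 = 0 (operand ≠ 0)
(p4 ⊃ p3): 0.95 > 0.05, so result = 0.05
(¬p4 ⊃ (p4 ⊃ p3)): 0 ≤ 0.05, so result = 1
¬(¬p4 ⊃ (p4 ⊃ p3)): Gödel ¬ of 1 = 0 (operand ≠ 0)
¬¬(¬p4 ⊃ (p4 ⊃ p3)): Gödel ¬ of 0 = 1 (operand is 0)
¬¬¬(¬p4 ⊃ (p4 ⊃ p3)): Gödel ¬ of 1 = 0 (operand ≠ 0)
((¬p1 ∨ p2) ⊃ ¬¬¬(¬p4 ⊃ (p4 ⊃ p3))): 0.68 > 0, so result = 0
(p4 ⊃ p2): 0.95 > 0.68, so result = 0.68
(((¬p1 ∨ p2) ⊃ ¬¬¬(¬p4 ⊃ (p4 ⊃ p3))) ∨ (p4 ⊃ p2)) = max(0, 0.68) = 0.68
((p4 ⊃ ((p3 ∨ p4) ⊃ p2)) ∨ (((¬p1 ∨ p2) ⊃ ¬¬¬(¬p4 ⊃ (p4 ⊃ p3))) ∨ (p4 ⊃ p2))) = max(0.68, 0.68) = 0.68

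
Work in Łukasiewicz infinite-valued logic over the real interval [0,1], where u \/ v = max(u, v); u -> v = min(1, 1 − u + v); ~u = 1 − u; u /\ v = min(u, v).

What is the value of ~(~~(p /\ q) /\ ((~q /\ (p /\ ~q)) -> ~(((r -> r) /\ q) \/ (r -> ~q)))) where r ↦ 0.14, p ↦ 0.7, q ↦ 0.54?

0.46

(p /\ q) = min(0.7, 0.54) = 0.54
~(p /\ q): Łukasiewicz ¬ gives 1 − 0.54 = 0.46
~~(p /\ q): Łukasiewicz ¬ gives 1 − 0.46 = 0.54
~q: Łukasiewicz ¬ gives 1 − 0.54 = 0.46
~q: Łukasiewicz ¬ gives 1 − 0.54 = 0.46
(p /\ ~q) = min(0.7, 0.46) = 0.46
(~q /\ (p /\ ~q)) = min(0.46, 0.46) = 0.46
(r -> r): min(1, 1 − 0.14 + 0.14) = 1
((r -> r) /\ q) = min(1, 0.54) = 0.54
~q: Łukasiewicz ¬ gives 1 − 0.54 = 0.46
(r -> ~q): min(1, 1 − 0.14 + 0.46) = 1
(((r -> r) /\ q) \/ (r -> ~q)) = max(0.54, 1) = 1
~(((r -> r) /\ q) \/ (r -> ~q)): Łukasiewicz ¬ gives 1 − 1 = 0
((~q /\ (p /\ ~q)) -> ~(((r -> r) /\ q) \/ (r -> ~q))): min(1, 1 − 0.46 + 0) = 0.54
(~~(p /\ q) /\ ((~q /\ (p /\ ~q)) -> ~(((r -> r) /\ q) \/ (r -> ~q)))) = min(0.54, 0.54) = 0.54
~(~~(p /\ q) /\ ((~q /\ (p /\ ~q)) -> ~(((r -> r) /\ q) \/ (r -> ~q)))): Łukasiewicz ¬ gives 1 − 0.54 = 0.46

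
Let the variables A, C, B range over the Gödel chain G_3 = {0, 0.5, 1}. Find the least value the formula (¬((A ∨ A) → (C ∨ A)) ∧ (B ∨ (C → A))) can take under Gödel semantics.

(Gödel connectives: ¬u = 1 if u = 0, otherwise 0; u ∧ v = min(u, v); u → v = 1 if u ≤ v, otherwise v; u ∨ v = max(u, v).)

0.00

The minimum is attained at A = 0, C = 0, B = 0:
  (A ∨ A) = max(0, 0) = 0
  (C ∨ A) = max(0, 0) = 0
  ((A ∨ A) → (C ∨ A)): 0 ≤ 0, so result = 1
  ¬((A ∨ A) → (C ∨ A)): Gödel ¬ of 1 = 0 (operand ≠ 0)
  (C → A): 0 ≤ 0, so result = 1
  (B ∨ (C → A)) = max(0, 1) = 1
  (¬((A ∨ A) → (C ∨ A)) ∧ (B ∨ (C → A))) = min(0, 1) = 0
Checking all 27 assignments confirms none give a value below 0.00.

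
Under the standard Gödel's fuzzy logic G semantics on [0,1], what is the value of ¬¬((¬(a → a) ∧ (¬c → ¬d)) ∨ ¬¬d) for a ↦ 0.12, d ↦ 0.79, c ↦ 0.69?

1.00

(a → a): 0.12 ≤ 0.12, so result = 1
¬(a → a): Gödel ¬ of 1 = 0 (operand ≠ 0)
¬c: Gödel ¬ of 0.69 = 0 (operand ≠ 0)
¬d: Gödel ¬ of 0.79 = 0 (operand ≠ 0)
(¬c → ¬d): 0 ≤ 0, so result = 1
(¬(a → a) ∧ (¬c → ¬d)) = min(0, 1) = 0
¬d: Gödel ¬ of 0.79 = 0 (operand ≠ 0)
¬¬d: Gödel ¬ of 0 = 1 (operand is 0)
((¬(a → a) ∧ (¬c → ¬d)) ∨ ¬¬d) = max(0, 1) = 1
¬((¬(a → a) ∧ (¬c → ¬d)) ∨ ¬¬d): Gödel ¬ of 1 = 0 (operand ≠ 0)
¬¬((¬(a → a) ∧ (¬c → ¬d)) ∨ ¬¬d): Gödel ¬ of 0 = 1 (operand is 0)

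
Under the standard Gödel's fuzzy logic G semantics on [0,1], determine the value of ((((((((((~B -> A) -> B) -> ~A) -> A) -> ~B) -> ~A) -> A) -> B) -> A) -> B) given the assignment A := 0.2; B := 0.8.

~B: Gödel ¬ of 0.8 = 0 (operand ≠ 0)
(~B -> A): 0 ≤ 0.2, so result = 1
((~B -> A) -> B): 1 > 0.8, so result = 0.8
~A: Gödel ¬ of 0.2 = 0 (operand ≠ 0)
(((~B -> A) -> B) -> ~A): 0.8 > 0, so result = 0
((((~B -> A) -> B) -> ~A) -> A): 0 ≤ 0.2, so result = 1
~B: Gödel ¬ of 0.8 = 0 (operand ≠ 0)
(((((~B -> A) -> B) -> ~A) -> A) -> ~B): 1 > 0, so result = 0
~A: Gödel ¬ of 0.2 = 0 (operand ≠ 0)
((((((~B -> A) -> B) -> ~A) -> A) -> ~B) -> ~A): 0 ≤ 0, so result = 1
(((((((~B -> A) -> B) -> ~A) -> A) -> ~B) -> ~A) -> A): 1 > 0.2, so result = 0.2
((((((((~B -> A) -> B) -> ~A) -> A) -> ~B) -> ~A) -> A) -> B): 0.2 ≤ 0.8, so result = 1
(((((((((~B -> A) -> B) -> ~A) -> A) -> ~B) -> ~A) -> A) -> B) -> A): 1 > 0.2, so result = 0.2
((((((((((~B -> A) -> B) -> ~A) -> A) -> ~B) -> ~A) -> A) -> B) -> A) -> B): 0.2 ≤ 0.8, so result = 1

1.00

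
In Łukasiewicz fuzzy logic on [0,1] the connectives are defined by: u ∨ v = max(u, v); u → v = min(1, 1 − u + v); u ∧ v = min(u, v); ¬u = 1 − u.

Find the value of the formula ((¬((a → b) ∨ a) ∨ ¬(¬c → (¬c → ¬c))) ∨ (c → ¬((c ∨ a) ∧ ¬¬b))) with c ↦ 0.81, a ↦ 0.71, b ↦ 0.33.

0.86

(a → b): min(1, 1 − 0.71 + 0.33) = 0.62
((a → b) ∨ a) = max(0.62, 0.71) = 0.71
¬((a → b) ∨ a): Łukasiewicz ¬ gives 1 − 0.71 = 0.29
¬c: Łukasiewicz ¬ gives 1 − 0.81 = 0.19
¬c: Łukasiewicz ¬ gives 1 − 0.81 = 0.19
¬c: Łukasiewicz ¬ gives 1 − 0.81 = 0.19
(¬c → ¬c): min(1, 1 − 0.19 + 0.19) = 1
(¬c → (¬c → ¬c)): min(1, 1 − 0.19 + 1) = 1
¬(¬c → (¬c → ¬c)): Łukasiewicz ¬ gives 1 − 1 = 0
(¬((a → b) ∨ a) ∨ ¬(¬c → (¬c → ¬c))) = max(0.29, 0) = 0.29
(c ∨ a) = max(0.81, 0.71) = 0.81
¬b: Łukasiewicz ¬ gives 1 − 0.33 = 0.67
¬¬b: Łukasiewicz ¬ gives 1 − 0.67 = 0.33
((c ∨ a) ∧ ¬¬b) = min(0.81, 0.33) = 0.33
¬((c ∨ a) ∧ ¬¬b): Łukasiewicz ¬ gives 1 − 0.33 = 0.67
(c → ¬((c ∨ a) ∧ ¬¬b)): min(1, 1 − 0.81 + 0.67) = 0.86
((¬((a → b) ∨ a) ∨ ¬(¬c → (¬c → ¬c))) ∨ (c → ¬((c ∨ a) ∧ ¬¬b))) = max(0.29, 0.86) = 0.86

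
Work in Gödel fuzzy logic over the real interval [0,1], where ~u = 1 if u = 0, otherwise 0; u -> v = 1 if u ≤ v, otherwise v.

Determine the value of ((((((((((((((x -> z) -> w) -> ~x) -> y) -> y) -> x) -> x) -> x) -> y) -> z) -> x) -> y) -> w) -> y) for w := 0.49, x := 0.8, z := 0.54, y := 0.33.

(x -> z): 0.8 > 0.54, so result = 0.54
((x -> z) -> w): 0.54 > 0.49, so result = 0.49
~x: Gödel ¬ of 0.8 = 0 (operand ≠ 0)
(((x -> z) -> w) -> ~x): 0.49 > 0, so result = 0
((((x -> z) -> w) -> ~x) -> y): 0 ≤ 0.33, so result = 1
(((((x -> z) -> w) -> ~x) -> y) -> y): 1 > 0.33, so result = 0.33
((((((x -> z) -> w) -> ~x) -> y) -> y) -> x): 0.33 ≤ 0.8, so result = 1
(((((((x -> z) -> w) -> ~x) -> y) -> y) -> x) -> x): 1 > 0.8, so result = 0.8
((((((((x -> z) -> w) -> ~x) -> y) -> y) -> x) -> x) -> x): 0.8 ≤ 0.8, so result = 1
(((((((((x -> z) -> w) -> ~x) -> y) -> y) -> x) -> x) -> x) -> y): 1 > 0.33, so result = 0.33
((((((((((x -> z) -> w) -> ~x) -> y) -> y) -> x) -> x) -> x) -> y) -> z): 0.33 ≤ 0.54, so result = 1
(((((((((((x -> z) -> w) -> ~x) -> y) -> y) -> x) -> x) -> x) -> y) -> z) -> x): 1 > 0.8, so result = 0.8
((((((((((((x -> z) -> w) -> ~x) -> y) -> y) -> x) -> x) -> x) -> y) -> z) -> x) -> y): 0.8 > 0.33, so result = 0.33
(((((((((((((x -> z) -> w) -> ~x) -> y) -> y) -> x) -> x) -> x) -> y) -> z) -> x) -> y) -> w): 0.33 ≤ 0.49, so result = 1
((((((((((((((x -> z) -> w) -> ~x) -> y) -> y) -> x) -> x) -> x) -> y) -> z) -> x) -> y) -> w) -> y): 1 > 0.33, so result = 0.33

0.33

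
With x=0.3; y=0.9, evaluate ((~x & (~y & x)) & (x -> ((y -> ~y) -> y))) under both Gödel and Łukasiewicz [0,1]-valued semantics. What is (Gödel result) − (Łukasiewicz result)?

-0.10

Gödel evaluation:
  ~x: Gödel ¬ of 0.3 = 0 (operand ≠ 0)
  ~y: Gödel ¬ of 0.9 = 0 (operand ≠ 0)
  (~y & x) = min(0, 0.3) = 0
  (~x & (~y & x)) = min(0, 0) = 0
  ~y: Gödel ¬ of 0.9 = 0 (operand ≠ 0)
  (y -> ~y): 0.9 > 0, so result = 0
  ((y -> ~y) -> y): 0 ≤ 0.9, so result = 1
  (x -> ((y -> ~y) -> y)): 0.3 ≤ 1, so result = 1
  ((~x & (~y & x)) & (x -> ((y -> ~y) -> y))) = min(0, 1) = 0
  Gödel value = 0
Łukasiewicz evaluation:
  ~x: Łukasiewicz ¬ gives 1 − 0.3 = 0.7
  ~y: Łukasiewicz ¬ gives 1 − 0.9 = 0.1
  (~y & x) = min(0.1, 0.3) = 0.1
  (~x & (~y & x)) = min(0.7, 0.1) = 0.1
  ~y: Łukasiewicz ¬ gives 1 − 0.9 = 0.1
  (y -> ~y): min(1, 1 − 0.9 + 0.1) = 0.2
  ((y -> ~y) -> y): min(1, 1 − 0.2 + 0.9) = 1
  (x -> ((y -> ~y) -> y)): min(1, 1 − 0.3 + 1) = 1
  ((~x & (~y & x)) & (x -> ((y -> ~y) -> y))) = min(0.1, 1) = 0.1
  Łukasiewicz value = 0.1
Difference: 0 − 0.1 = -0.10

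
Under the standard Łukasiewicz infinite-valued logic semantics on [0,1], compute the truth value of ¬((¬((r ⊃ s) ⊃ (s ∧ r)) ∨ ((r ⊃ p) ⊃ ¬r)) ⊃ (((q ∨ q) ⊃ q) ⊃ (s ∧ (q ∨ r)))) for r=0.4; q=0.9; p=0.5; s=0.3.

(r ⊃ s): min(1, 1 − 0.4 + 0.3) = 0.9
(s ∧ r) = min(0.3, 0.4) = 0.3
((r ⊃ s) ⊃ (s ∧ r)): min(1, 1 − 0.9 + 0.3) = 0.4
¬((r ⊃ s) ⊃ (s ∧ r)): Łukasiewicz ¬ gives 1 − 0.4 = 0.6
(r ⊃ p): min(1, 1 − 0.4 + 0.5) = 1
¬r: Łukasiewicz ¬ gives 1 − 0.4 = 0.6
((r ⊃ p) ⊃ ¬r): min(1, 1 − 1 + 0.6) = 0.6
(¬((r ⊃ s) ⊃ (s ∧ r)) ∨ ((r ⊃ p) ⊃ ¬r)) = max(0.6, 0.6) = 0.6
(q ∨ q) = max(0.9, 0.9) = 0.9
((q ∨ q) ⊃ q): min(1, 1 − 0.9 + 0.9) = 1
(q ∨ r) = max(0.9, 0.4) = 0.9
(s ∧ (q ∨ r)) = min(0.3, 0.9) = 0.3
(((q ∨ q) ⊃ q) ⊃ (s ∧ (q ∨ r))): min(1, 1 − 1 + 0.3) = 0.3
((¬((r ⊃ s) ⊃ (s ∧ r)) ∨ ((r ⊃ p) ⊃ ¬r)) ⊃ (((q ∨ q) ⊃ q) ⊃ (s ∧ (q ∨ r)))): min(1, 1 − 0.6 + 0.3) = 0.7
¬((¬((r ⊃ s) ⊃ (s ∧ r)) ∨ ((r ⊃ p) ⊃ ¬r)) ⊃ (((q ∨ q) ⊃ q) ⊃ (s ∧ (q ∨ r)))): Łukasiewicz ¬ gives 1 − 0.7 = 0.3

0.30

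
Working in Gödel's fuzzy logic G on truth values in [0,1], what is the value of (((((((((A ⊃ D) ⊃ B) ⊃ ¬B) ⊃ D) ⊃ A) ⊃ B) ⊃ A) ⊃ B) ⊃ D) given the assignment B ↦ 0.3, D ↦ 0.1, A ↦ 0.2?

(A ⊃ D): 0.2 > 0.1, so result = 0.1
((A ⊃ D) ⊃ B): 0.1 ≤ 0.3, so result = 1
¬B: Gödel ¬ of 0.3 = 0 (operand ≠ 0)
(((A ⊃ D) ⊃ B) ⊃ ¬B): 1 > 0, so result = 0
((((A ⊃ D) ⊃ B) ⊃ ¬B) ⊃ D): 0 ≤ 0.1, so result = 1
(((((A ⊃ D) ⊃ B) ⊃ ¬B) ⊃ D) ⊃ A): 1 > 0.2, so result = 0.2
((((((A ⊃ D) ⊃ B) ⊃ ¬B) ⊃ D) ⊃ A) ⊃ B): 0.2 ≤ 0.3, so result = 1
(((((((A ⊃ D) ⊃ B) ⊃ ¬B) ⊃ D) ⊃ A) ⊃ B) ⊃ A): 1 > 0.2, so result = 0.2
((((((((A ⊃ D) ⊃ B) ⊃ ¬B) ⊃ D) ⊃ A) ⊃ B) ⊃ A) ⊃ B): 0.2 ≤ 0.3, so result = 1
(((((((((A ⊃ D) ⊃ B) ⊃ ¬B) ⊃ D) ⊃ A) ⊃ B) ⊃ A) ⊃ B) ⊃ D): 1 > 0.1, so result = 0.1

0.10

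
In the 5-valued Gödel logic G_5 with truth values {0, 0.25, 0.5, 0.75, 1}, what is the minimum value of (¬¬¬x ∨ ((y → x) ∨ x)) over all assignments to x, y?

The minimum is attained at x = 0.25, y = 0.5:
  ¬x: Gödel ¬ of 0.25 = 0 (operand ≠ 0)
  ¬¬x: Gödel ¬ of 0 = 1 (operand is 0)
  ¬¬¬x: Gödel ¬ of 1 = 0 (operand ≠ 0)
  (y → x): 0.5 > 0.25, so result = 0.25
  ((y → x) ∨ x) = max(0.25, 0.25) = 0.25
  (¬¬¬x ∨ ((y → x) ∨ x)) = max(0, 0.25) = 0.25
Checking all 25 assignments confirms none give a value below 0.25.

0.25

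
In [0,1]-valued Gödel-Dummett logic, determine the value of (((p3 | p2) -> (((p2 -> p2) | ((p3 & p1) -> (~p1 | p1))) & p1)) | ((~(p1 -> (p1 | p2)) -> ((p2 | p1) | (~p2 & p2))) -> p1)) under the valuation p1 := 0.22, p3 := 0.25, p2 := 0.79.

0.22

(p3 | p2) = max(0.25, 0.79) = 0.79
(p2 -> p2): 0.79 ≤ 0.79, so result = 1
(p3 & p1) = min(0.25, 0.22) = 0.22
~p1: Gödel ¬ of 0.22 = 0 (operand ≠ 0)
(~p1 | p1) = max(0, 0.22) = 0.22
((p3 & p1) -> (~p1 | p1)): 0.22 ≤ 0.22, so result = 1
((p2 -> p2) | ((p3 & p1) -> (~p1 | p1))) = max(1, 1) = 1
(((p2 -> p2) | ((p3 & p1) -> (~p1 | p1))) & p1) = min(1, 0.22) = 0.22
((p3 | p2) -> (((p2 -> p2) | ((p3 & p1) -> (~p1 | p1))) & p1)): 0.79 > 0.22, so result = 0.22
(p1 | p2) = max(0.22, 0.79) = 0.79
(p1 -> (p1 | p2)): 0.22 ≤ 0.79, so result = 1
~(p1 -> (p1 | p2)): Gödel ¬ of 1 = 0 (operand ≠ 0)
(p2 | p1) = max(0.79, 0.22) = 0.79
~p2: Gödel ¬ of 0.79 = 0 (operand ≠ 0)
(~p2 & p2) = min(0, 0.79) = 0
((p2 | p1) | (~p2 & p2)) = max(0.79, 0) = 0.79
(~(p1 -> (p1 | p2)) -> ((p2 | p1) | (~p2 & p2))): 0 ≤ 0.79, so result = 1
((~(p1 -> (p1 | p2)) -> ((p2 | p1) | (~p2 & p2))) -> p1): 1 > 0.22, so result = 0.22
(((p3 | p2) -> (((p2 -> p2) | ((p3 & p1) -> (~p1 | p1))) & p1)) | ((~(p1 -> (p1 | p2)) -> ((p2 | p1) | (~p2 & p2))) -> p1)) = max(0.22, 0.22) = 0.22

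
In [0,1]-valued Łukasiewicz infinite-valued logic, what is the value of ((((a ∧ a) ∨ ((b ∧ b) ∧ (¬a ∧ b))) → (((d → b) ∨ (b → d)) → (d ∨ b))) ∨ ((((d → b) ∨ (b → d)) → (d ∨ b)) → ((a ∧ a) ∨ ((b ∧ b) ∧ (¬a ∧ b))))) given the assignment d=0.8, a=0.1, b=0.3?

(a ∧ a) = min(0.1, 0.1) = 0.1
(b ∧ b) = min(0.3, 0.3) = 0.3
¬a: Łukasiewicz ¬ gives 1 − 0.1 = 0.9
(¬a ∧ b) = min(0.9, 0.3) = 0.3
((b ∧ b) ∧ (¬a ∧ b)) = min(0.3, 0.3) = 0.3
((a ∧ a) ∨ ((b ∧ b) ∧ (¬a ∧ b))) = max(0.1, 0.3) = 0.3
(d → b): min(1, 1 − 0.8 + 0.3) = 0.5
(b → d): min(1, 1 − 0.3 + 0.8) = 1
((d → b) ∨ (b → d)) = max(0.5, 1) = 1
(d ∨ b) = max(0.8, 0.3) = 0.8
(((d → b) ∨ (b → d)) → (d ∨ b)): min(1, 1 − 1 + 0.8) = 0.8
(((a ∧ a) ∨ ((b ∧ b) ∧ (¬a ∧ b))) → (((d → b) ∨ (b → d)) → (d ∨ b))): min(1, 1 − 0.3 + 0.8) = 1
(d → b): min(1, 1 − 0.8 + 0.3) = 0.5
(b → d): min(1, 1 − 0.3 + 0.8) = 1
((d → b) ∨ (b → d)) = max(0.5, 1) = 1
(d ∨ b) = max(0.8, 0.3) = 0.8
(((d → b) ∨ (b → d)) → (d ∨ b)): min(1, 1 − 1 + 0.8) = 0.8
(a ∧ a) = min(0.1, 0.1) = 0.1
(b ∧ b) = min(0.3, 0.3) = 0.3
¬a: Łukasiewicz ¬ gives 1 − 0.1 = 0.9
(¬a ∧ b) = min(0.9, 0.3) = 0.3
((b ∧ b) ∧ (¬a ∧ b)) = min(0.3, 0.3) = 0.3
((a ∧ a) ∨ ((b ∧ b) ∧ (¬a ∧ b))) = max(0.1, 0.3) = 0.3
((((d → b) ∨ (b → d)) → (d ∨ b)) → ((a ∧ a) ∨ ((b ∧ b) ∧ (¬a ∧ b)))): min(1, 1 − 0.8 + 0.3) = 0.5
((((a ∧ a) ∨ ((b ∧ b) ∧ (¬a ∧ b))) → (((d → b) ∨ (b → d)) → (d ∨ b))) ∨ ((((d → b) ∨ (b → d)) → (d ∨ b)) → ((a ∧ a) ∨ ((b ∧ b) ∧ (¬a ∧ b))))) = max(1, 0.5) = 1

1.00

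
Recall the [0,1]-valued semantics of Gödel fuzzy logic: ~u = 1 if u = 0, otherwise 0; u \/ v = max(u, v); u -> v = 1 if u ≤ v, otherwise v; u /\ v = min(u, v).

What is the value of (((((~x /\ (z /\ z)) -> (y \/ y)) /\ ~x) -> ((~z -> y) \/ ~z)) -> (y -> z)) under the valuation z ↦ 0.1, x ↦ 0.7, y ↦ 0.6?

~x: Gödel ¬ of 0.7 = 0 (operand ≠ 0)
(z /\ z) = min(0.1, 0.1) = 0.1
(~x /\ (z /\ z)) = min(0, 0.1) = 0
(y \/ y) = max(0.6, 0.6) = 0.6
((~x /\ (z /\ z)) -> (y \/ y)): 0 ≤ 0.6, so result = 1
~x: Gödel ¬ of 0.7 = 0 (operand ≠ 0)
(((~x /\ (z /\ z)) -> (y \/ y)) /\ ~x) = min(1, 0) = 0
~z: Gödel ¬ of 0.1 = 0 (operand ≠ 0)
(~z -> y): 0 ≤ 0.6, so result = 1
~z: Gödel ¬ of 0.1 = 0 (operand ≠ 0)
((~z -> y) \/ ~z) = max(1, 0) = 1
((((~x /\ (z /\ z)) -> (y \/ y)) /\ ~x) -> ((~z -> y) \/ ~z)): 0 ≤ 1, so result = 1
(y -> z): 0.6 > 0.1, so result = 0.1
(((((~x /\ (z /\ z)) -> (y \/ y)) /\ ~x) -> ((~z -> y) \/ ~z)) -> (y -> z)): 1 > 0.1, so result = 0.1

0.10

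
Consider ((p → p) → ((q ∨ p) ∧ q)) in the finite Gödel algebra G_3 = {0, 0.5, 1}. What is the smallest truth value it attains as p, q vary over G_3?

0.00

The minimum is attained at p = 0, q = 0:
  (p → p): 0 ≤ 0, so result = 1
  (q ∨ p) = max(0, 0) = 0
  ((q ∨ p) ∧ q) = min(0, 0) = 0
  ((p → p) → ((q ∨ p) ∧ q)): 1 > 0, so result = 0
Checking all 9 assignments confirms none give a value below 0.00.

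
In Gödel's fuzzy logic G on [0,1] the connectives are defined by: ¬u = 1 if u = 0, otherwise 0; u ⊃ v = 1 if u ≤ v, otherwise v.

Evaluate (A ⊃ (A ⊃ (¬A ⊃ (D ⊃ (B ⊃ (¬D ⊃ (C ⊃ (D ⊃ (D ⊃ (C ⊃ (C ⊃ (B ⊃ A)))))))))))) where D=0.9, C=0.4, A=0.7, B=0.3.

¬A: Gödel ¬ of 0.7 = 0 (operand ≠ 0)
¬D: Gödel ¬ of 0.9 = 0 (operand ≠ 0)
(B ⊃ A): 0.3 ≤ 0.7, so result = 1
(C ⊃ (B ⊃ A)): 0.4 ≤ 1, so result = 1
(C ⊃ (C ⊃ (B ⊃ A))): 0.4 ≤ 1, so result = 1
(D ⊃ (C ⊃ (C ⊃ (B ⊃ A)))): 0.9 ≤ 1, so result = 1
(D ⊃ (D ⊃ (C ⊃ (C ⊃ (B ⊃ A))))): 0.9 ≤ 1, so result = 1
(C ⊃ (D ⊃ (D ⊃ (C ⊃ (C ⊃ (B ⊃ A)))))): 0.4 ≤ 1, so result = 1
(¬D ⊃ (C ⊃ (D ⊃ (D ⊃ (C ⊃ (C ⊃ (B ⊃ A))))))): 0 ≤ 1, so result = 1
(B ⊃ (¬D ⊃ (C ⊃ (D ⊃ (D ⊃ (C ⊃ (C ⊃ (B ⊃ A)))))))): 0.3 ≤ 1, so result = 1
(D ⊃ (B ⊃ (¬D ⊃ (C ⊃ (D ⊃ (D ⊃ (C ⊃ (C ⊃ (B ⊃ A))))))))): 0.9 ≤ 1, so result = 1
(¬A ⊃ (D ⊃ (B ⊃ (¬D ⊃ (C ⊃ (D ⊃ (D ⊃ (C ⊃ (C ⊃ (B ⊃ A)))))))))): 0 ≤ 1, so result = 1
(A ⊃ (¬A ⊃ (D ⊃ (B ⊃ (¬D ⊃ (C ⊃ (D ⊃ (D ⊃ (C ⊃ (C ⊃ (B ⊃ A))))))))))): 0.7 ≤ 1, so result = 1
(A ⊃ (A ⊃ (¬A ⊃ (D ⊃ (B ⊃ (¬D ⊃ (C ⊃ (D ⊃ (D ⊃ (C ⊃ (C ⊃ (B ⊃ A)))))))))))): 0.7 ≤ 1, so result = 1

1.00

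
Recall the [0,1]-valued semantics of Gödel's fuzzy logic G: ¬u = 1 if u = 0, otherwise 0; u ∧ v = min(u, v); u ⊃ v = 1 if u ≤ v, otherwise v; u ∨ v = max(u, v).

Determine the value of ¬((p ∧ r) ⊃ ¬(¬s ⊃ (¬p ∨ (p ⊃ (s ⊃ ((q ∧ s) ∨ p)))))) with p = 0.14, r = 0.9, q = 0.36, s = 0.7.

(p ∧ r) = min(0.14, 0.9) = 0.14
¬s: Gödel ¬ of 0.7 = 0 (operand ≠ 0)
¬p: Gödel ¬ of 0.14 = 0 (operand ≠ 0)
(q ∧ s) = min(0.36, 0.7) = 0.36
((q ∧ s) ∨ p) = max(0.36, 0.14) = 0.36
(s ⊃ ((q ∧ s) ∨ p)): 0.7 > 0.36, so result = 0.36
(p ⊃ (s ⊃ ((q ∧ s) ∨ p))): 0.14 ≤ 0.36, so result = 1
(¬p ∨ (p ⊃ (s ⊃ ((q ∧ s) ∨ p)))) = max(0, 1) = 1
(¬s ⊃ (¬p ∨ (p ⊃ (s ⊃ ((q ∧ s) ∨ p))))): 0 ≤ 1, so result = 1
¬(¬s ⊃ (¬p ∨ (p ⊃ (s ⊃ ((q ∧ s) ∨ p))))): Gödel ¬ of 1 = 0 (operand ≠ 0)
((p ∧ r) ⊃ ¬(¬s ⊃ (¬p ∨ (p ⊃ (s ⊃ ((q ∧ s) ∨ p)))))): 0.14 > 0, so result = 0
¬((p ∧ r) ⊃ ¬(¬s ⊃ (¬p ∨ (p ⊃ (s ⊃ ((q ∧ s) ∨ p)))))): Gödel ¬ of 0 = 1 (operand is 0)

1.00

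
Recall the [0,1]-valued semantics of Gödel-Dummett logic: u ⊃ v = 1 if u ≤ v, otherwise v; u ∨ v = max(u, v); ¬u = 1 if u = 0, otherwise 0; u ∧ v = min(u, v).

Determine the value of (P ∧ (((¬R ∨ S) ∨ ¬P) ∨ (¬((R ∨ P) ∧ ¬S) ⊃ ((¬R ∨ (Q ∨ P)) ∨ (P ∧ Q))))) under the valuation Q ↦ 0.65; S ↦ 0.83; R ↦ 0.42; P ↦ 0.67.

¬R: Gödel ¬ of 0.42 = 0 (operand ≠ 0)
(¬R ∨ S) = max(0, 0.83) = 0.83
¬P: Gödel ¬ of 0.67 = 0 (operand ≠ 0)
((¬R ∨ S) ∨ ¬P) = max(0.83, 0) = 0.83
(R ∨ P) = max(0.42, 0.67) = 0.67
¬S: Gödel ¬ of 0.83 = 0 (operand ≠ 0)
((R ∨ P) ∧ ¬S) = min(0.67, 0) = 0
¬((R ∨ P) ∧ ¬S): Gödel ¬ of 0 = 1 (operand is 0)
¬R: Gödel ¬ of 0.42 = 0 (operand ≠ 0)
(Q ∨ P) = max(0.65, 0.67) = 0.67
(¬R ∨ (Q ∨ P)) = max(0, 0.67) = 0.67
(P ∧ Q) = min(0.67, 0.65) = 0.65
((¬R ∨ (Q ∨ P)) ∨ (P ∧ Q)) = max(0.67, 0.65) = 0.67
(¬((R ∨ P) ∧ ¬S) ⊃ ((¬R ∨ (Q ∨ P)) ∨ (P ∧ Q))): 1 > 0.67, so result = 0.67
(((¬R ∨ S) ∨ ¬P) ∨ (¬((R ∨ P) ∧ ¬S) ⊃ ((¬R ∨ (Q ∨ P)) ∨ (P ∧ Q)))) = max(0.83, 0.67) = 0.83
(P ∧ (((¬R ∨ S) ∨ ¬P) ∨ (¬((R ∨ P) ∧ ¬S) ⊃ ((¬R ∨ (Q ∨ P)) ∨ (P ∧ Q))))) = min(0.67, 0.83) = 0.67

0.67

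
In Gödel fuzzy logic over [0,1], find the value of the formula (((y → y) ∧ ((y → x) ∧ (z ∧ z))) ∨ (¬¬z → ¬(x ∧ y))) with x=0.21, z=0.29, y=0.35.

(y → y): 0.35 ≤ 0.35, so result = 1
(y → x): 0.35 > 0.21, so result = 0.21
(z ∧ z) = min(0.29, 0.29) = 0.29
((y → x) ∧ (z ∧ z)) = min(0.21, 0.29) = 0.21
((y → y) ∧ ((y → x) ∧ (z ∧ z))) = min(1, 0.21) = 0.21
¬z: Gödel ¬ of 0.29 = 0 (operand ≠ 0)
¬¬z: Gödel ¬ of 0 = 1 (operand is 0)
(x ∧ y) = min(0.21, 0.35) = 0.21
¬(x ∧ y): Gödel ¬ of 0.21 = 0 (operand ≠ 0)
(¬¬z → ¬(x ∧ y)): 1 > 0, so result = 0
(((y → y) ∧ ((y → x) ∧ (z ∧ z))) ∨ (¬¬z → ¬(x ∧ y))) = max(0.21, 0) = 0.21

0.21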